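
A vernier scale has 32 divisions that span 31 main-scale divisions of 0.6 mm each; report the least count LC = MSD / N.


LC = MSD / n_div
= 0.6 / 32
= 0.0187

0.0187


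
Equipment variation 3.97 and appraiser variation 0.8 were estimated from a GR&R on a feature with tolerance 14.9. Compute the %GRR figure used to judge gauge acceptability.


GRR = sqrt(EV^2 + AV^2) = sqrt(3.97^2 + 0.8^2) = 4.0498025
%GRR = GRR / tol * 100 = 4.0498025 / 14.9 * 100
%GRR = 27.1799

27.1799


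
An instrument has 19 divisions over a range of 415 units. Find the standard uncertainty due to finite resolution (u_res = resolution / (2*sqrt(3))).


resolution = range / divisions
resolution = 415 / 19 = 21.842105
u_res = resolution / (2*sqrt(3))
u_res = 21.842105 / 3.4641016
u_res = 6.3053

6.3053


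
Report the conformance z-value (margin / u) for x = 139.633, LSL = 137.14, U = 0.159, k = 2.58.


u = U / k = 0.159 / 2.58 = 0.061627907
margin = |LSL - x| = |137.14 - 139.633| = 2.493
z = margin / u = 2.493 / 0.061627907
z = 40.4525

40.4525


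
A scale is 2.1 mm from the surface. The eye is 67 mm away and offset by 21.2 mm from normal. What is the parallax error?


error = h * offset / d
= 2.1 * 21.2 / 67
= 0.6645

0.6645


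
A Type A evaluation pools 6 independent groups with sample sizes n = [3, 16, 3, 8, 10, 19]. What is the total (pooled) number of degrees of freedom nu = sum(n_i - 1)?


nu = sum_i (n_i - 1)
nu = ((3 - 1) + (16 - 1) + (3 - 1) + (8 - 1) + (10 - 1) + (19 - 1))
nu = 2 + 15 + 2 + 7 + 9 + 18
nu = 53

53


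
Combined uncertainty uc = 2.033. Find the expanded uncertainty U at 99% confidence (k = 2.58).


U = k * uc
U = 2.58 * 2.033
U = 5.2451

5.2451


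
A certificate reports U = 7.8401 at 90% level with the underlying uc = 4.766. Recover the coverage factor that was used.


k = U / uc
k = 7.8401 / 4.766
k = 1.645

1.645


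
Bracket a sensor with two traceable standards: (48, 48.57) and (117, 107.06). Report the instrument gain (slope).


slope = (y2 - y1) / (x2 - x1)
= (107.06 - 48.57) / (117 - 48)
= 58.4900 / 69
= 0.8477

0.8477


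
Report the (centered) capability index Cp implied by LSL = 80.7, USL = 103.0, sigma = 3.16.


Cp = (USL - LSL) / (6 * sigma)
= (103.0 - 80.7) / (6 * 3.16)
= 22.3000 / 18.9600
= 1.1762

1.1762


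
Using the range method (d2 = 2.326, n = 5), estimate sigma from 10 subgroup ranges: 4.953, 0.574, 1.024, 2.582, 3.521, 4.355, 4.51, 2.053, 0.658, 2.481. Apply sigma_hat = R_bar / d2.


R_bar = (4.953 + 0.574 + 1.024 + 2.582 + 3.521 + 4.355 + 4.51 + 2.053 + 0.658 + 2.481) / 10
R_bar = 26.711 / 10 = 2.6711
sigma_hat = R_bar / d2 = 2.6711 / 2.326 = 1.1484

1.1484


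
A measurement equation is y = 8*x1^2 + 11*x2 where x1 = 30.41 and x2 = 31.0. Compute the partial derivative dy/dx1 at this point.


y = 8*x1^2 + 11*x2
dy/dx1 = 2*8*x1
Evaluate at x1 = 30.41: c1 = 16 * 30.41
c1 = 486.5600

486.5600


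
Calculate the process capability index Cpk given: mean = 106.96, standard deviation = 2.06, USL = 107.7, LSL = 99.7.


Cpu = (USL - mean) / (3*sigma) = (107.7 - 106.96) / (3*2.06) = 0.1197
Cpl = (mean - LSL) / (3*sigma) = (106.96 - 99.7) / (3*2.06) = 1.1748
Cpk = min(Cpu, Cpl) = 0.1197

0.1197


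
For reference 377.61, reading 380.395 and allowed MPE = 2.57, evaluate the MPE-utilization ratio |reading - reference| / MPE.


e = indication - reference = 380.395 - 377.61 = 2.7850
|e| = 2.7850
ratio = |e| / MPE = 2.7850 / 2.57
ratio = 1.0837

1.0837


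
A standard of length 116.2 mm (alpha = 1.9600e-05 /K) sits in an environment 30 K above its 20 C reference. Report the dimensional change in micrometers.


dL = L * alpha * dT
= 116.2 * 1.9600e-05 * 30
= 0.0683256 mm
dL_um = 0.0683256 * 1000 = 68.3256 um

68.3256


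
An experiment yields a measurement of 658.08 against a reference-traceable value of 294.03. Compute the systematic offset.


Systematic error = measured - true
= 658.08 - 294.03
= 364.0500

364.0500


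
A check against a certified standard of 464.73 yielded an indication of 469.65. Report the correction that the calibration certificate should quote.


Correction = standard - reading
= 464.73 - 469.65
= -4.9200

-4.9200


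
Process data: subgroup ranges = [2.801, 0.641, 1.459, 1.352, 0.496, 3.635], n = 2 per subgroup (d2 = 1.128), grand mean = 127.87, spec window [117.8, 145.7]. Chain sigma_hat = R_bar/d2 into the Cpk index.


R_bar = (2.801 + 0.641 + 1.459 + 1.352 + 0.496 + 3.635) / 6 = 1.7306667
sigma = R_bar / d2 = 1.7306667 / 1.128 = 1.534279
Cp = (USL - LSL)/(6*sigma) = (145.7 - 117.8)/(6*1.534279) = 3.0307
Cpu = (145.7 - 127.87)/(3*1.534279) = 3.8737
Cpl = (127.87 - 117.8)/(3*1.534279) = 2.1878
Cpk = min(Cpu, Cpl) = 2.1878

2.1878


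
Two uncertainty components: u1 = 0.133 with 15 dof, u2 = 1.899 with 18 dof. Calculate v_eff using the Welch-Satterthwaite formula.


uc = sqrt(u1^2 + u2^2) = sqrt(0.133^2 + 1.899^2) = 1.9036518
v_eff = uc^4 / (u1^4/v1 + u2^4/v2)
= 1.9036518^4 / (0.133^4/15 + 1.899^4/18)
= 13.13258 / 0.7225034
v_eff = 18.1765

18.1765


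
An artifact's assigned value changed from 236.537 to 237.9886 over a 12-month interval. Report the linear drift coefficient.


rate = (v2 - v1) / months
= (237.9886 - 236.537) / 12
= 1.4516 / 12
= 0.1210

0.1210


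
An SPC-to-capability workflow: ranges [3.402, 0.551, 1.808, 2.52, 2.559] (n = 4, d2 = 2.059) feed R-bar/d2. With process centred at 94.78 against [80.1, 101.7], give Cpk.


R_bar = (3.402 + 0.551 + 1.808 + 2.52 + 2.559) / 5 = 2.168
sigma = R_bar / d2 = 2.168 / 2.059 = 1.0529383
Cp = (USL - LSL)/(6*sigma) = (101.7 - 80.1)/(6*1.0529383) = 3.4190
Cpu = (101.7 - 94.78)/(3*1.0529383) = 2.1907
Cpl = (94.78 - 80.1)/(3*1.0529383) = 4.6473
Cpk = min(Cpu, Cpl) = 2.1907

2.1907


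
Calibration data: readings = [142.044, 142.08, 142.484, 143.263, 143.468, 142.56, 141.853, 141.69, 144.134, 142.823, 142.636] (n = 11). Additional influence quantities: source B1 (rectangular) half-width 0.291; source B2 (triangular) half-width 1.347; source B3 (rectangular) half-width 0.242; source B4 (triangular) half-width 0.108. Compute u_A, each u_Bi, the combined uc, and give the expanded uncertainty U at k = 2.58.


mean = (142.044 + 142.08 + 142.484 + 143.263 + 143.468 + 142.56 + 141.853 + 141.69 + 144.134 + 142.823 + 142.636) / 11 = 142.6395455
s = sqrt(sum((x - mean)^2)/(n-1)) = 0.74569918
u_A = s / sqrt(n) = 0.74569918 / sqrt(11) = 0.22483676
u_B1 = 0.291 / sqrt(3) = 0.16800893
u_B2 = 1.347 / sqrt(6) = 0.54991045
u_B3 = 0.242 / sqrt(3) = 0.13971877
u_B4 = 0.108 / sqrt(6) = 0.044090815
uc = sqrt(0.22483676^2 + 0.16800893^2 + 0.54991045^2 + 0.13971877^2 + 0.044090815^2) = 0.63454346
U = k * uc = 2.58 * 0.63454346
U = 1.6371

1.6371


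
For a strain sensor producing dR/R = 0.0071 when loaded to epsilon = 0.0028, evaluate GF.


GF = (dR/R) / epsilon
= 0.0071 / 0.0028
= 2.5357

2.5357


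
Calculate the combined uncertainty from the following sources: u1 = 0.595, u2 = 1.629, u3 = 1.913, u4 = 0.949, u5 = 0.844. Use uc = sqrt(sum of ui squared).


uc = sqrt(0.595^2 + 1.629^2 + 1.913^2 + 0.949^2 + 0.844^2)
uc = sqrt(8.280172)
uc = 2.8775

2.8775


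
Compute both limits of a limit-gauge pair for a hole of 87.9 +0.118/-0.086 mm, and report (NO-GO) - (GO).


GO = nominal - lower_tol (smallest hole = maximum material condition)
GO = 87.9 - 0.086 = 87.814
NO-GO = nominal + upper_tol (largest hole = least material condition)
NO-GO = 87.9 + 0.118 = 88.018
spread = NO-GO - GO = 88.018 - 87.814 = 0.2040

0.2040


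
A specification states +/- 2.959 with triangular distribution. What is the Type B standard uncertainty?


u_B = half_width / sqrt(6)
u_B = 2.959 / 2.4494897
u_B = 1.2080

1.2080


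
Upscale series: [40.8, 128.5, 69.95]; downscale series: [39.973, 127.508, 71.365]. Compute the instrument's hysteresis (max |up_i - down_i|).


|40.8 - 39.973| = 0.8270
|128.5 - 127.508| = 0.9920
|69.95 - 71.365| = 1.4150
hysteresis = max(diffs) = 1.4150

1.4150


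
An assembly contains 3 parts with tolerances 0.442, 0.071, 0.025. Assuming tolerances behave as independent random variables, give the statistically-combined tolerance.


RSS = sqrt(0.442^2 + 0.071^2 + 0.025^2)
= sqrt(0.20103)
= 0.4484

0.4484


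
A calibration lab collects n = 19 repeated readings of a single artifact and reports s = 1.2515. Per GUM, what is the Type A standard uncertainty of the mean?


u_A = s / sqrt(n)
u_A = 1.2515 / sqrt(19)
u_A = 1.2515 / 4.3588989
u_A = 0.2871

0.2871


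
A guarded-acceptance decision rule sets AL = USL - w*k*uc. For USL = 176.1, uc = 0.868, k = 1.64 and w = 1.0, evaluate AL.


U = k * uc = 1.64 * 0.868 = 1.42352
guard band g = w * U = 1.0 * 1.42352 = 1.42352
AL = USL - g = 176.1 - 1.42352
AL = 174.6765

174.6765


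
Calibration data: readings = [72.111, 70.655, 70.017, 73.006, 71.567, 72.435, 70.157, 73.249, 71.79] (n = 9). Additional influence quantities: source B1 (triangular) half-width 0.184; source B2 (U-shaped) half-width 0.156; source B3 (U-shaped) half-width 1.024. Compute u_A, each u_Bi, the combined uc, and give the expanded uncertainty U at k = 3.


mean = (72.111 + 70.655 + 70.017 + 73.006 + 71.567 + 72.435 + 70.157 + 73.249 + 71.79) / 9 = 71.66522222
s = sqrt(sum((x - mean)^2)/(n-1)) = 1.1797484
u_A = s / sqrt(n) = 1.1797484 / sqrt(9) = 0.39324947
u_B1 = 0.184 / sqrt(6) = 0.075117685
u_B2 = 0.156 / sqrt(2) = 0.11030866
u_B3 = 1.024 / sqrt(2) = 0.72407734
uc = sqrt(0.39324947^2 + 0.075117685^2 + 0.11030866^2 + 0.72407734^2) = 0.83471181
U = k * uc = 3 * 0.83471181
U = 2.5041

2.5041


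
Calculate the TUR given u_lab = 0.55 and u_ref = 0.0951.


TUR = u_lab / u_ref
= 0.55 / 0.0951
= 5.7834

5.7834


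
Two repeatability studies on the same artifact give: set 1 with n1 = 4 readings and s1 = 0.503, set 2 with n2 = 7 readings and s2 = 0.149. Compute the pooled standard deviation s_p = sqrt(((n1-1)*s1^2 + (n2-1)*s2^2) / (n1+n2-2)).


s_p = sqrt(((n1-1)*s1^2 + (n2-1)*s2^2) / (n1+n2-2))
numerator = (4-1)*0.503^2 + (7-1)*0.149^2 = 0.759027 + 0.133206 = 0.892233
denominator = 4 + 7 - 2 = 9
s_p^2 = 0.892233 / 9 = 0.099137
s_p = sqrt(0.099137) = 0.3149

0.3149


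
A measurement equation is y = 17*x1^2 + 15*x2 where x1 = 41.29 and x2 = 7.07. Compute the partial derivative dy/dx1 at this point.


y = 17*x1^2 + 15*x2
dy/dx1 = 2*17*x1
Evaluate at x1 = 41.29: c1 = 34 * 41.29
c1 = 1403.8600

1403.8600


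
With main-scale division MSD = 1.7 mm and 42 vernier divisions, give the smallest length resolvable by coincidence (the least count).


LC = MSD / n_div
= 1.7 / 42
= 0.0405

0.0405


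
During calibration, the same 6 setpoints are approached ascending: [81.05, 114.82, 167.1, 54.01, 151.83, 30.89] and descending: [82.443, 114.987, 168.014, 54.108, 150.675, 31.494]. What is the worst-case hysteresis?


|81.05 - 82.443| = 1.3930
|114.82 - 114.987| = 0.1670
|167.1 - 168.014| = 0.9140
|54.01 - 54.108| = 0.0980
|151.83 - 150.675| = 1.1550
|30.89 - 31.494| = 0.6040
hysteresis = max(diffs) = 1.3930

1.3930


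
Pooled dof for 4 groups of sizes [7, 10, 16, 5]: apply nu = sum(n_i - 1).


nu = sum_i (n_i - 1)
nu = ((7 - 1) + (10 - 1) + (16 - 1) + (5 - 1))
nu = 6 + 9 + 15 + 4
nu = 34

34


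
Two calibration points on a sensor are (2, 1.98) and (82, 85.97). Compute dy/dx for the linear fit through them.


slope = (y2 - y1) / (x2 - x1)
= (85.97 - 1.98) / (82 - 2)
= 83.9900 / 80
= 1.0499

1.0499


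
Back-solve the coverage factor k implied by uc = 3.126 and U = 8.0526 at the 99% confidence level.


k = U / uc
k = 8.0526 / 3.126
k = 2.576

2.576


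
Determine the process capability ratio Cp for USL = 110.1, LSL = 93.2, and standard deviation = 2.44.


Cp = (USL - LSL) / (6 * sigma)
= (110.1 - 93.2) / (6 * 2.44)
= 16.9000 / 14.6400
= 1.1544

1.1544


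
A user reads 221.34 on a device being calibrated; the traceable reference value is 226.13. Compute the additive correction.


Correction = standard - reading
= 226.13 - 221.34
= 4.7900

4.7900


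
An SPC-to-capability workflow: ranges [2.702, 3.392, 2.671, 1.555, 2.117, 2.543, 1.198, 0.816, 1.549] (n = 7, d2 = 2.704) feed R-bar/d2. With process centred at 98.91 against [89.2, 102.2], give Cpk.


R_bar = (2.702 + 3.392 + 2.671 + 1.555 + 2.117 + 2.543 + 1.198 + 0.816 + 1.549) / 9 = 2.0603333
sigma = R_bar / d2 = 2.0603333 / 2.704 = 0.76195758
Cp = (USL - LSL)/(6*sigma) = (102.2 - 89.2)/(6*0.76195758) = 2.8436
Cpu = (102.2 - 98.91)/(3*0.76195758) = 1.4393
Cpl = (98.91 - 89.2)/(3*0.76195758) = 4.2478
Cpk = min(Cpu, Cpl) = 1.4393

1.4393


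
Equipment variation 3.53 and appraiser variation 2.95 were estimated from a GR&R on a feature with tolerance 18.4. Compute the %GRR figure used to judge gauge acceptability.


GRR = sqrt(EV^2 + AV^2) = sqrt(3.53^2 + 2.95^2) = 4.6003696
%GRR = GRR / tol * 100 = 4.6003696 / 18.4 * 100
%GRR = 25.0020

25.0020


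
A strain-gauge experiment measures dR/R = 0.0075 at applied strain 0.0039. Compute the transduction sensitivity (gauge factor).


GF = (dR/R) / epsilon
= 0.0075 / 0.0039
= 1.9231

1.9231


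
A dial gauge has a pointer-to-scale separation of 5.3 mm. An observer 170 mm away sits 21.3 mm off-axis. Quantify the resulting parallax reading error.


error = h * offset / d
= 5.3 * 21.3 / 170
= 0.6641

0.6641


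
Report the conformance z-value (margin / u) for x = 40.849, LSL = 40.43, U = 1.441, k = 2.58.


u = U / k = 1.441 / 2.58 = 0.55852713
margin = |LSL - x| = |40.43 - 40.849| = 0.419
z = margin / u = 0.419 / 0.55852713
z = 0.7502

0.7502


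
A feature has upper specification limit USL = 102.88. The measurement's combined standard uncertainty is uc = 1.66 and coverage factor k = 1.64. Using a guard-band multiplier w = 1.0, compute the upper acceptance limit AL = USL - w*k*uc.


U = k * uc = 1.64 * 1.66 = 2.7224
guard band g = w * U = 1.0 * 2.7224 = 2.7224
AL = USL - g = 102.88 - 2.7224
AL = 100.1576

100.1576


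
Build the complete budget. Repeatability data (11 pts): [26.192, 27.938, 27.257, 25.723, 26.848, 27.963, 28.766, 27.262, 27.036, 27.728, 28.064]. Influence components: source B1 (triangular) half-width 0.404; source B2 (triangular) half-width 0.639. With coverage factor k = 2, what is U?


mean = (26.192 + 27.938 + 27.257 + 25.723 + 26.848 + 27.963 + 28.766 + 27.262 + 27.036 + 27.728 + 28.064) / 11 = 27.34336364
s = sqrt(sum((x - mean)^2)/(n-1)) = 0.87942314
u_A = s / sqrt(n) = 0.87942314 / sqrt(11) = 0.26515605
u_B1 = 0.404 / sqrt(6) = 0.16493231
u_B2 = 0.639 / sqrt(6) = 0.26087066
uc = sqrt(0.26515605^2 + 0.16493231^2 + 0.26087066^2) = 0.40689544
U = k * uc = 2 * 0.40689544
U = 0.8138

0.8138


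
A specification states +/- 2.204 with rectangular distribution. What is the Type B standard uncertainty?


u_B = half_width / sqrt(3)
u_B = 2.204 / 1.7320508
u_B = 1.2725

1.2725


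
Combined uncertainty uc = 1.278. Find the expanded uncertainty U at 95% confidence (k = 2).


U = k * uc
U = 2 * 1.278
U = 2.5560

2.5560


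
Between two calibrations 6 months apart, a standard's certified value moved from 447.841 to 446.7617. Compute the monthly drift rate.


rate = (v2 - v1) / months
= (446.7617 - 447.841) / 6
= -1.0793 / 6
= -0.1799

-0.1799


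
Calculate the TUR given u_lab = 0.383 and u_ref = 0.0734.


TUR = u_lab / u_ref
= 0.383 / 0.0734
= 5.2180

5.2180


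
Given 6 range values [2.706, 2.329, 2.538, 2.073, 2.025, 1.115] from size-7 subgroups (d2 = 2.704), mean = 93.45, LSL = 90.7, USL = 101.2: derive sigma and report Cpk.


R_bar = (2.706 + 2.329 + 2.538 + 2.073 + 2.025 + 1.115) / 6 = 2.131
sigma = R_bar / d2 = 2.131 / 2.704 = 0.78809172
Cp = (USL - LSL)/(6*sigma) = (101.2 - 90.7)/(6*0.78809172) = 2.2206
Cpu = (101.2 - 93.45)/(3*0.78809172) = 3.2780
Cpl = (93.45 - 90.7)/(3*0.78809172) = 1.1631
Cpk = min(Cpu, Cpl) = 1.1631

1.1631


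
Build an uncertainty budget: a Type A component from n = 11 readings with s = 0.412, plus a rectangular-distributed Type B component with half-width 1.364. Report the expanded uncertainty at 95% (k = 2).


u_A = s / sqrt(n) = 0.412 / sqrt(11) = 0.12422267
u_B = half_width / sqrt(3) = 1.364 / sqrt(3) = 0.78750577
uc = sqrt(u_A^2 + u_B^2) = sqrt(0.12422267^2 + 0.78750577^2) = 0.79724313
U = k * uc = 2 * 0.79724313
U = 1.5945

1.5945


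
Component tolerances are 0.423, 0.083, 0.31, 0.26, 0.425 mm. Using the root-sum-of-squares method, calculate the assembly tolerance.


RSS = sqrt(0.423^2 + 0.083^2 + 0.31^2 + 0.26^2 + 0.425^2)
= sqrt(0.530143)
= 0.7281

0.7281


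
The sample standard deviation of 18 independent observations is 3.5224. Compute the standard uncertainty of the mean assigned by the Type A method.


u_A = s / sqrt(n)
u_A = 3.5224 / sqrt(18)
u_A = 3.5224 / 4.2426407
u_A = 0.8302

0.8302


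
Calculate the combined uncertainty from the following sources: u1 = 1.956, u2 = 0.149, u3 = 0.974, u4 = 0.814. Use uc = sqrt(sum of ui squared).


uc = sqrt(1.956^2 + 0.149^2 + 0.974^2 + 0.814^2)
uc = sqrt(5.459409)
uc = 2.3365

2.3365


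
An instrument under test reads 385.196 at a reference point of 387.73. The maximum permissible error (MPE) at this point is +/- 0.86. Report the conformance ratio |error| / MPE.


e = indication - reference = 385.196 - 387.73 = -2.5340
|e| = 2.5340
ratio = |e| / MPE = 2.5340 / 0.86
ratio = 2.9465

2.9465


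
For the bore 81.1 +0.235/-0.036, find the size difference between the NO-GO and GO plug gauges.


GO = nominal - lower_tol (smallest hole = maximum material condition)
GO = 81.1 - 0.036 = 81.064
NO-GO = nominal + upper_tol (largest hole = least material condition)
NO-GO = 81.1 + 0.235 = 81.335
spread = NO-GO - GO = 81.335 - 81.064 = 0.2710

0.2710


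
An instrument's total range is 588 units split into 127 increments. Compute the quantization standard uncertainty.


resolution = range / divisions
resolution = 588 / 127 = 4.6299213
u_res = resolution / (2*sqrt(3))
u_res = 4.6299213 / 3.4641016
u_res = 1.3365

1.3365


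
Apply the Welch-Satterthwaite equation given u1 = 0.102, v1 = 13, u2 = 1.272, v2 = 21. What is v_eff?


uc = sqrt(u1^2 + u2^2) = sqrt(0.102^2 + 1.272^2) = 1.2760831
v_eff = uc^4 / (u1^4/v1 + u2^4/v2)
= 1.2760831^4 / (0.102^4/13 + 1.272^4/21)
= 2.6516477 / 0.12466891
v_eff = 21.2695

21.2695


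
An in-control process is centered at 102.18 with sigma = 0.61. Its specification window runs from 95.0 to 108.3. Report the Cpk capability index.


Cpu = (USL - mean) / (3*sigma) = (108.3 - 102.18) / (3*0.61) = 3.3443
Cpl = (mean - LSL) / (3*sigma) = (102.18 - 95.0) / (3*0.61) = 3.9235
Cpk = min(Cpu, Cpl) = 3.3443

3.3443


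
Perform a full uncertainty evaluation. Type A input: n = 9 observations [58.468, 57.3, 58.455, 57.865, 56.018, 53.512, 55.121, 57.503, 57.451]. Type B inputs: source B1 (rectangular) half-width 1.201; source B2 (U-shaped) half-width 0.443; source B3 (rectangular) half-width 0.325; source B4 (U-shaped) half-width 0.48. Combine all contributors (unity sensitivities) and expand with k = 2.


mean = (58.468 + 57.3 + 58.455 + 57.865 + 56.018 + 53.512 + 55.121 + 57.503 + 57.451) / 9 = 56.85477778
s = sqrt(sum((x - mean)^2)/(n-1)) = 1.6597435
u_A = s / sqrt(n) = 1.6597435 / sqrt(9) = 0.55324783
u_B1 = 1.201 / sqrt(3) = 0.69339767
u_B2 = 0.443 / sqrt(2) = 0.3132483
u_B3 = 0.325 / sqrt(3) = 0.18763884
u_B4 = 0.48 / sqrt(2) = 0.33941125
uc = sqrt(0.55324783^2 + 0.69339767^2 + 0.3132483^2 + 0.18763884^2 + 0.33941125^2) = 1.0175541
U = k * uc = 2 * 1.0175541
U = 2.0351

2.0351


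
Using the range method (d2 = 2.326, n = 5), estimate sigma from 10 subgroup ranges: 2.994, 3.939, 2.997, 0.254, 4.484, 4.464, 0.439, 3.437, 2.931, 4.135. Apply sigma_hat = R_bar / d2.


R_bar = (2.994 + 3.939 + 2.997 + 0.254 + 4.484 + 4.464 + 0.439 + 3.437 + 2.931 + 4.135) / 10
R_bar = 30.074 / 10 = 3.0074
sigma_hat = R_bar / d2 = 3.0074 / 2.326 = 1.2929

1.2929


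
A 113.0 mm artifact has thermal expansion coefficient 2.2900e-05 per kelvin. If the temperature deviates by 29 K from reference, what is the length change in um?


dL = L * alpha * dT
= 113.0 * 2.2900e-05 * 29
= 0.0750433 mm
dL_um = 0.0750433 * 1000 = 75.0433 um

75.0433


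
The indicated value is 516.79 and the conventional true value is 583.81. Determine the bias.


Systematic error = measured - true
= 516.79 - 583.81
= -67.0200

-67.0200


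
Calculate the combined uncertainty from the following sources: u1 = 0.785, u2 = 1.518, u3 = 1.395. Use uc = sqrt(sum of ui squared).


uc = sqrt(0.785^2 + 1.518^2 + 1.395^2)
uc = sqrt(4.866574)
uc = 2.2060

2.2060


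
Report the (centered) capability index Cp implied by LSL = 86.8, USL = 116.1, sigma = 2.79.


Cp = (USL - LSL) / (6 * sigma)
= (116.1 - 86.8) / (6 * 2.79)
= 29.3000 / 16.7400
= 1.7503

1.7503


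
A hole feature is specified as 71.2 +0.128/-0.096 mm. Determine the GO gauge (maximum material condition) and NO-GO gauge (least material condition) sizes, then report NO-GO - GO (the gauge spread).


GO = nominal - lower_tol (smallest hole = maximum material condition)
GO = 71.2 - 0.096 = 71.104
NO-GO = nominal + upper_tol (largest hole = least material condition)
NO-GO = 71.2 + 0.128 = 71.328
spread = NO-GO - GO = 71.328 - 71.104 = 0.2240

0.2240


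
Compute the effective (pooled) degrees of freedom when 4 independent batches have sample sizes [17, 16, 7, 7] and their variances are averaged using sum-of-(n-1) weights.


nu = sum_i (n_i - 1)
nu = ((17 - 1) + (16 - 1) + (7 - 1) + (7 - 1))
nu = 16 + 15 + 6 + 6
nu = 43

43


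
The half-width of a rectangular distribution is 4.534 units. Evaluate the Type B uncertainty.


u_B = half_width / sqrt(3)
u_B = 4.534 / 1.7320508
u_B = 2.6177

2.6177


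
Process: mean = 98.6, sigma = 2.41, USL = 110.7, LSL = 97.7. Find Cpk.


Cpu = (USL - mean) / (3*sigma) = (110.7 - 98.6) / (3*2.41) = 1.6736
Cpl = (mean - LSL) / (3*sigma) = (98.6 - 97.7) / (3*2.41) = 0.1245
Cpk = min(Cpu, Cpl) = 0.1245

0.1245


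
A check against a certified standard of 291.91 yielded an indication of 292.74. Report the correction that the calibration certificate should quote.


Correction = standard - reading
= 291.91 - 292.74
= -0.8300

-0.8300


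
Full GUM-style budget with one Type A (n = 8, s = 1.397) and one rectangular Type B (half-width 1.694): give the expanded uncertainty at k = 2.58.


u_A = s / sqrt(n) = 1.397 / sqrt(8) = 0.49391409
u_B = half_width / sqrt(3) = 1.694 / sqrt(3) = 0.97803136
uc = sqrt(u_A^2 + u_B^2) = sqrt(0.49391409^2 + 0.97803136^2) = 1.0956717
U = k * uc = 2.58 * 1.0956717
U = 2.8268

2.8268


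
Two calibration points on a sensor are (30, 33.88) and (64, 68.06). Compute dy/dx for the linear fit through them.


slope = (y2 - y1) / (x2 - x1)
= (68.06 - 33.88) / (64 - 30)
= 34.1800 / 34
= 1.0053

1.0053


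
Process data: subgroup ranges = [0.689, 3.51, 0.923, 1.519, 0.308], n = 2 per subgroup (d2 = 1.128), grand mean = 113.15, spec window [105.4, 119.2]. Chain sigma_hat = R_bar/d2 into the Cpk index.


R_bar = (0.689 + 3.51 + 0.923 + 1.519 + 0.308) / 5 = 1.3898
sigma = R_bar / d2 = 1.3898 / 1.128 = 1.2320922
Cp = (USL - LSL)/(6*sigma) = (119.2 - 105.4)/(6*1.2320922) = 1.8667
Cpu = (119.2 - 113.15)/(3*1.2320922) = 1.6368
Cpl = (113.15 - 105.4)/(3*1.2320922) = 2.0967
Cpk = min(Cpu, Cpl) = 1.6368

1.6368


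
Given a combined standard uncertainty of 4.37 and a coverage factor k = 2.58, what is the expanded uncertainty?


U = k * uc
U = 2.58 * 4.37
U = 11.2746

11.2746


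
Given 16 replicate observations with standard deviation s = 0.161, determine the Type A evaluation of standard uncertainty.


u_A = s / sqrt(n)
u_A = 0.161 / sqrt(16)
u_A = 0.161 / 4
u_A = 0.0403

0.0403


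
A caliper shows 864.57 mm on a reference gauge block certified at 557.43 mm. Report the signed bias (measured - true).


Systematic error = measured - true
= 864.57 - 557.43
= 307.1400

307.1400


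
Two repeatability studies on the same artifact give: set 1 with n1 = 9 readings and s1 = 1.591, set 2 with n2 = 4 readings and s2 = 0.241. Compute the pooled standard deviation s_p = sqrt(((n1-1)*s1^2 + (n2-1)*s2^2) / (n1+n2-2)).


s_p = sqrt(((n1-1)*s1^2 + (n2-1)*s2^2) / (n1+n2-2))
numerator = (9-1)*1.591^2 + (4-1)*0.241^2 = 20.250248 + 0.174243 = 20.424491
denominator = 9 + 4 - 2 = 11
s_p^2 = 20.424491 / 11 = 1.8567719
s_p = sqrt(1.8567719) = 1.3626

1.3626


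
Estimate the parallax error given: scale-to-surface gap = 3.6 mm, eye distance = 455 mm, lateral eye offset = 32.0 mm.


error = h * offset / d
= 3.6 * 32.0 / 455
= 0.2532

0.2532


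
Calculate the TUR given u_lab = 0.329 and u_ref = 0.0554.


TUR = u_lab / u_ref
= 0.329 / 0.0554
= 5.9386

5.9386


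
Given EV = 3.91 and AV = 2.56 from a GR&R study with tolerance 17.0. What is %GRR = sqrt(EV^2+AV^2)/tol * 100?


GRR = sqrt(EV^2 + AV^2) = sqrt(3.91^2 + 2.56^2) = 4.6735105
%GRR = GRR / tol * 100 = 4.6735105 / 17.0 * 100
%GRR = 27.4912

27.4912


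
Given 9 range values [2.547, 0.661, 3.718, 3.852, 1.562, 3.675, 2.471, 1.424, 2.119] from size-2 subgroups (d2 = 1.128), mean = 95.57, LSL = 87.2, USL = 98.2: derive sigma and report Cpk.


R_bar = (2.547 + 0.661 + 3.718 + 3.852 + 1.562 + 3.675 + 2.471 + 1.424 + 2.119) / 9 = 2.4476667
sigma = R_bar / d2 = 2.4476667 / 1.128 = 2.1699173
Cp = (USL - LSL)/(6*sigma) = (98.2 - 87.2)/(6*2.1699173) = 0.8449
Cpu = (98.2 - 95.57)/(3*2.1699173) = 0.4040
Cpl = (95.57 - 87.2)/(3*2.1699173) = 1.2858
Cpk = min(Cpu, Cpl) = 0.4040

0.4040


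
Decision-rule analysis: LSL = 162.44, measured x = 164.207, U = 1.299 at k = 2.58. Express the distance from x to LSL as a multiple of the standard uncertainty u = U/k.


u = U / k = 1.299 / 2.58 = 0.50348837
margin = |LSL - x| = |162.44 - 164.207| = 1.767
z = margin / u = 1.767 / 0.50348837
z = 3.5095

3.5095


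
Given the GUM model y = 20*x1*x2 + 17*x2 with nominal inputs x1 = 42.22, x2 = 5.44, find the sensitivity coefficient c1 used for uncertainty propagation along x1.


y = 20*x1*x2 + 17*x2
dy/dx1 = 20*x2
Evaluate at x2 = 5.44: c1 = 20 * 5.44
c1 = 108.8000

108.8000


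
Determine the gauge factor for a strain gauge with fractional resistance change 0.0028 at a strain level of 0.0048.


GF = (dR/R) / epsilon
= 0.0028 / 0.0048
= 0.5833

0.5833


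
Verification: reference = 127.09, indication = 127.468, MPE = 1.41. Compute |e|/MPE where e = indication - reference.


e = indication - reference = 127.468 - 127.09 = 0.3780
|e| = 0.3780
ratio = |e| / MPE = 0.3780 / 1.41
ratio = 0.2681

0.2681


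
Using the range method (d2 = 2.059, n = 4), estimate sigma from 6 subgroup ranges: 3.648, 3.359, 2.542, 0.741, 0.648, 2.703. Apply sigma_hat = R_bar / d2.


R_bar = (3.648 + 3.359 + 2.542 + 0.741 + 0.648 + 2.703) / 6
R_bar = 13.641 / 6 = 2.2735
sigma_hat = R_bar / d2 = 2.2735 / 2.059 = 1.1042

1.1042


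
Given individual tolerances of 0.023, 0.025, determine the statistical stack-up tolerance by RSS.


RSS = sqrt(0.023^2 + 0.025^2)
= sqrt(0.001154)
= 0.0340

0.0340


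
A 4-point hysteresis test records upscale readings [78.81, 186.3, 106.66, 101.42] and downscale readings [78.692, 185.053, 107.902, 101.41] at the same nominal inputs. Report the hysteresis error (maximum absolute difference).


|78.81 - 78.692| = 0.1180
|186.3 - 185.053| = 1.2470
|106.66 - 107.902| = 1.2420
|101.42 - 101.41| = 0.0100
hysteresis = max(diffs) = 1.2470

1.2470


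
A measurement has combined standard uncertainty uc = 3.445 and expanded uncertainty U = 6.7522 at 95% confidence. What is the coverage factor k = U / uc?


k = U / uc
k = 6.7522 / 3.445
k = 1.96

1.96


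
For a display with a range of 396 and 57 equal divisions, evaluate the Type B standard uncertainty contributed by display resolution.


resolution = range / divisions
resolution = 396 / 57 = 6.9473684
u_res = resolution / (2*sqrt(3))
u_res = 6.9473684 / 3.4641016
u_res = 2.0055

2.0055


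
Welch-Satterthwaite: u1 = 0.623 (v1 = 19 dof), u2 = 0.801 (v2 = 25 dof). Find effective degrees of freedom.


uc = sqrt(u1^2 + u2^2) = sqrt(0.623^2 + 0.801^2) = 1.0147561
v_eff = uc^4 / (u1^4/v1 + u2^4/v2)
= 1.0147561^4 / (0.623^4/19 + 0.801^4/25)
= 1.0603438 / 0.024394712
v_eff = 43.4661

43.4661


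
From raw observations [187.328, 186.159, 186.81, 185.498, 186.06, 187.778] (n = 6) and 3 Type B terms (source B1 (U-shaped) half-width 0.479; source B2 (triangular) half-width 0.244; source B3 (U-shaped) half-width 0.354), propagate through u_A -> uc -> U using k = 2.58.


mean = (187.328 + 186.159 + 186.81 + 185.498 + 186.06 + 187.778) / 6 = 186.6055
s = sqrt(sum((x - mean)^2)/(n-1)) = 0.85581207
u_A = s / sqrt(n) = 0.85581207 / sqrt(6) = 0.34938381
u_B1 = 0.479 / sqrt(2) = 0.33870415
u_B2 = 0.244 / sqrt(6) = 0.099612583
u_B3 = 0.354 / sqrt(2) = 0.2503158
uc = sqrt(0.34938381^2 + 0.33870415^2 + 0.099612583^2 + 0.2503158^2) = 0.55621058
U = k * uc = 2.58 * 0.55621058
U = 1.4350

1.4350


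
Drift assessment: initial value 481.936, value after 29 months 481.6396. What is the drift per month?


rate = (v2 - v1) / months
= (481.6396 - 481.936) / 29
= -0.2964 / 29
= -0.0102

-0.0102


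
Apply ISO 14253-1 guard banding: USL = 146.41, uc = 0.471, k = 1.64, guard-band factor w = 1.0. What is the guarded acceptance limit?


U = k * uc = 1.64 * 0.471 = 0.77244
guard band g = w * U = 1.0 * 0.77244 = 0.77244
AL = USL - g = 146.41 - 0.77244
AL = 145.6376

145.6376


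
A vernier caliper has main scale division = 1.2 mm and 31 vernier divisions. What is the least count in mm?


LC = MSD / n_div
= 1.2 / 31
= 0.0387

0.0387


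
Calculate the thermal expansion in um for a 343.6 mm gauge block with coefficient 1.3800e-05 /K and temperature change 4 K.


dL = L * alpha * dT
= 343.6 * 1.3800e-05 * 4
= 0.0189667 mm
dL_um = 0.0189667 * 1000 = 18.9667 um

18.9667


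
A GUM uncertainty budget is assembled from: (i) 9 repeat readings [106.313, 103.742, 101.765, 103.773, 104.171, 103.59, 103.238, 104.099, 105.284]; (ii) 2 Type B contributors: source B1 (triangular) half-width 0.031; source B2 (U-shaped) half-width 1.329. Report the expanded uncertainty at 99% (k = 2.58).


mean = (106.313 + 103.742 + 101.765 + 103.773 + 104.171 + 103.59 + 103.238 + 104.099 + 105.284) / 9 = 103.9972222
s = sqrt(sum((x - mean)^2)/(n-1)) = 1.2698258
u_A = s / sqrt(n) = 1.2698258 / sqrt(9) = 0.42327527
u_B1 = 0.031 / sqrt(6) = 0.012655697
u_B2 = 1.329 / sqrt(2) = 0.93974491
uc = sqrt(0.42327527^2 + 0.012655697^2 + 0.93974491^2) = 1.0307486
U = k * uc = 2.58 * 1.0307486
U = 2.6593

2.6593


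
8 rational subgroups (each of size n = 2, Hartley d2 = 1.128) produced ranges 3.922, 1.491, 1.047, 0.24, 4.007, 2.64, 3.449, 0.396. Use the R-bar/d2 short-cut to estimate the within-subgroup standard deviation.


R_bar = (3.922 + 1.491 + 1.047 + 0.24 + 4.007 + 2.64 + 3.449 + 0.396) / 8
R_bar = 17.192 / 8 = 2.149
sigma_hat = R_bar / d2 = 2.149 / 1.128 = 1.9051

1.9051


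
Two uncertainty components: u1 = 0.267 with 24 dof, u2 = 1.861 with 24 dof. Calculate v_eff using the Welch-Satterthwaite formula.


uc = sqrt(u1^2 + u2^2) = sqrt(0.267^2 + 1.861^2) = 1.8800559
v_eff = uc^4 / (u1^4/v1 + u2^4/v2)
= 1.8800559^4 / (0.267^4/24 + 1.861^4/24)
= 12.493469 / 0.49998644
v_eff = 24.9876

24.9876


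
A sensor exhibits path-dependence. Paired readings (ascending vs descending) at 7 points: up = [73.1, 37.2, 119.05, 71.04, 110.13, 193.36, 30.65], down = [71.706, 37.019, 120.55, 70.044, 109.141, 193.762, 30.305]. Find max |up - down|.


|73.1 - 71.706| = 1.3940
|37.2 - 37.019| = 0.1810
|119.05 - 120.55| = 1.5000
|71.04 - 70.044| = 0.9960
|110.13 - 109.141| = 0.9890
|193.36 - 193.762| = 0.4020
|30.65 - 30.305| = 0.3450
hysteresis = max(diffs) = 1.5000

1.5000


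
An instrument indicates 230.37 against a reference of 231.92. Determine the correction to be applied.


Correction = standard - reading
= 231.92 - 230.37
= 1.5500

1.5500


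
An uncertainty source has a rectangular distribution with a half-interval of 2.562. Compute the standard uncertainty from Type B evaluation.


u_B = half_width / sqrt(3)
u_B = 2.562 / 1.7320508
u_B = 1.4792

1.4792


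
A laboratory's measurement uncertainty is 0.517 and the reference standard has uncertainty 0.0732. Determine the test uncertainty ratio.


TUR = u_lab / u_ref
= 0.517 / 0.0732
= 7.0628

7.0628


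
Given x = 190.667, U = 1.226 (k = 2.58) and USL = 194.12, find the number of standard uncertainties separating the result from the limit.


u = U / k = 1.226 / 2.58 = 0.4751938
margin = |USL - x| = |194.12 - 190.667| = 3.453
z = margin / u = 3.453 / 0.4751938
z = 7.2665

7.2665


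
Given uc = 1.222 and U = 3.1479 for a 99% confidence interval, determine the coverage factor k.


k = U / uc
k = 3.1479 / 1.222
k = 2.576

2.576


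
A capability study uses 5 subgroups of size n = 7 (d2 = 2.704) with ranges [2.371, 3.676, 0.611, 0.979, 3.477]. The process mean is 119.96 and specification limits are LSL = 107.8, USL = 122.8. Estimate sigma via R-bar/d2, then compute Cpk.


R_bar = (2.371 + 3.676 + 0.611 + 0.979 + 3.477) / 5 = 2.2228
sigma = R_bar / d2 = 2.2228 / 2.704 = 0.82204142
Cp = (USL - LSL)/(6*sigma) = (122.8 - 107.8)/(6*0.82204142) = 3.0412
Cpu = (122.8 - 119.96)/(3*0.82204142) = 1.1516
Cpl = (119.96 - 107.8)/(3*0.82204142) = 4.9308
Cpk = min(Cpu, Cpl) = 1.1516

1.1516


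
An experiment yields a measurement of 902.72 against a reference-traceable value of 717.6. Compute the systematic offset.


Systematic error = measured - true
= 902.72 - 717.6
= 185.1200

185.1200


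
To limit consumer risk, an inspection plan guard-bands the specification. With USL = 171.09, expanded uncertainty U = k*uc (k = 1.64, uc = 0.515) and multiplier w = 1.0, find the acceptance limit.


U = k * uc = 1.64 * 0.515 = 0.8446
guard band g = w * U = 1.0 * 0.8446 = 0.8446
AL = USL - g = 171.09 - 0.8446
AL = 170.2454

170.2454


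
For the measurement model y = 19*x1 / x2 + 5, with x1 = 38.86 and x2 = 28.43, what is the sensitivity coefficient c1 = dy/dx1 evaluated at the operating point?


y = 19*x1 / x2 + 5
dy/dx1 = 19/x2
Evaluate at x2 = 28.43: c1 = 19 / 28.43
c1 = 0.6683

0.6683


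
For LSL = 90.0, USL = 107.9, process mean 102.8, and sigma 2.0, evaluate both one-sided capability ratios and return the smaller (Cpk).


Cpu = (USL - mean) / (3*sigma) = (107.9 - 102.8) / (3*2.0) = 0.8500
Cpl = (mean - LSL) / (3*sigma) = (102.8 - 90.0) / (3*2.0) = 2.1333
Cpk = min(Cpu, Cpl) = 0.8500

0.8500


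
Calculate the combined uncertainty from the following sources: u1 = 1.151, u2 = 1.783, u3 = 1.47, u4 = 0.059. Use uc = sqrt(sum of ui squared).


uc = sqrt(1.151^2 + 1.783^2 + 1.47^2 + 0.059^2)
uc = sqrt(6.668271)
uc = 2.5823

2.5823


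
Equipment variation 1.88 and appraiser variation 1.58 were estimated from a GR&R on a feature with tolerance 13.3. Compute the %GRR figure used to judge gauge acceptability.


GRR = sqrt(EV^2 + AV^2) = sqrt(1.88^2 + 1.58^2) = 2.4557687
%GRR = GRR / tol * 100 = 2.4557687 / 13.3 * 100
%GRR = 18.4644

18.4644


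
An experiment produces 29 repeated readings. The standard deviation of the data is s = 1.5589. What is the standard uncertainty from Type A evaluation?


u_A = s / sqrt(n)
u_A = 1.5589 / sqrt(29)
u_A = 1.5589 / 5.3851648
u_A = 0.2895

0.2895


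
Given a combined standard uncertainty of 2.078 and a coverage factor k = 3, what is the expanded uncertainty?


U = k * uc
U = 3 * 2.078
U = 6.2340

6.2340


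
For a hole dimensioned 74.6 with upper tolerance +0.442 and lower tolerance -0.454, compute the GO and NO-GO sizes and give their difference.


GO = nominal - lower_tol (smallest hole = maximum material condition)
GO = 74.6 - 0.454 = 74.146
NO-GO = nominal + upper_tol (largest hole = least material condition)
NO-GO = 74.6 + 0.442 = 75.042
spread = NO-GO - GO = 75.042 - 74.146 = 0.8960

0.8960


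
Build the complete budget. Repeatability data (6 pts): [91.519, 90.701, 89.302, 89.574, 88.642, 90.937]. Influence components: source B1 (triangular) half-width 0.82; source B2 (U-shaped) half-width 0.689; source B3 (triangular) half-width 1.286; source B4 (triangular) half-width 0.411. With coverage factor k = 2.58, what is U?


mean = (91.519 + 90.701 + 89.302 + 89.574 + 88.642 + 90.937) / 6 = 90.1125
s = sqrt(sum((x - mean)^2)/(n-1)) = 1.1057701
u_A = s / sqrt(n) = 1.1057701 / sqrt(6) = 0.45142875
u_B1 = 0.82 / sqrt(6) = 0.3347636
u_B2 = 0.689 / sqrt(2) = 0.48719657
u_B3 = 1.286 / sqrt(6) = 0.5250073
u_B4 = 0.411 / sqrt(6) = 0.16779005
uc = sqrt(0.45142875^2 + 0.3347636^2 + 0.48719657^2 + 0.5250073^2 + 0.16779005^2) = 0.92574362
U = k * uc = 2.58 * 0.92574362
U = 2.3884

2.3884


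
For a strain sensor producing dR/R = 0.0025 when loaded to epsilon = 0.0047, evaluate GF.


GF = (dR/R) / epsilon
= 0.0025 / 0.0047
= 0.5319

0.5319


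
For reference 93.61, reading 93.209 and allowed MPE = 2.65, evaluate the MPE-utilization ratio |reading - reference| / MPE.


e = indication - reference = 93.209 - 93.61 = -0.4010
|e| = 0.4010
ratio = |e| / MPE = 0.4010 / 2.65
ratio = 0.1513

0.1513


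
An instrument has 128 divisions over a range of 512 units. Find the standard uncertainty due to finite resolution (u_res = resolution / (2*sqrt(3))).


resolution = range / divisions
resolution = 512 / 128 = 4
u_res = resolution / (2*sqrt(3))
u_res = 4 / 3.4641016
u_res = 1.1547

1.1547


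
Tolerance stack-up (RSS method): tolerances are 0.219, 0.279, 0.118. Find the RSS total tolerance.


RSS = sqrt(0.219^2 + 0.279^2 + 0.118^2)
= sqrt(0.139726)
= 0.3738

0.3738


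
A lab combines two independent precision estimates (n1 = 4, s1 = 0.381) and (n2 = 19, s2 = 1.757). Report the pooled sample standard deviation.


s_p = sqrt(((n1-1)*s1^2 + (n2-1)*s2^2) / (n1+n2-2))
numerator = (4-1)*0.381^2 + (19-1)*1.757^2 = 0.435483 + 55.566882 = 56.002365
denominator = 4 + 19 - 2 = 21
s_p^2 = 56.002365 / 21 = 2.6667793
s_p = sqrt(2.6667793) = 1.6330

1.6330


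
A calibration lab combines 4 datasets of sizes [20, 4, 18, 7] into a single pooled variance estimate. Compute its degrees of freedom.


nu = sum_i (n_i - 1)
nu = ((20 - 1) + (4 - 1) + (18 - 1) + (7 - 1))
nu = 19 + 3 + 17 + 6
nu = 45

45


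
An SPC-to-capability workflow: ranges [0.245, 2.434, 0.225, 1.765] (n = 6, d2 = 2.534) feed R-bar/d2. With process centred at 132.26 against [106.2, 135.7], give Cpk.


R_bar = (0.245 + 2.434 + 0.225 + 1.765) / 4 = 1.16725
sigma = R_bar / d2 = 1.16725 / 2.534 = 0.46063536
Cp = (USL - LSL)/(6*sigma) = (135.7 - 106.2)/(6*0.46063536) = 10.6737
Cpu = (135.7 - 132.26)/(3*0.46063536) = 2.4893
Cpl = (132.26 - 106.2)/(3*0.46063536) = 18.8580
Cpk = min(Cpu, Cpl) = 2.4893

2.4893


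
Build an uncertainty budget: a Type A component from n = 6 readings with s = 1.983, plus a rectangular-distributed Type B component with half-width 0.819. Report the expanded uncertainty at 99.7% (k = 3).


u_A = s / sqrt(n) = 1.983 / sqrt(6) = 0.80955636
u_B = half_width / sqrt(3) = 0.819 / sqrt(3) = 0.47284987
uc = sqrt(u_A^2 + u_B^2) = sqrt(0.80955636^2 + 0.47284987^2) = 0.9375332
U = k * uc = 3 * 0.9375332
U = 2.8126

2.8126


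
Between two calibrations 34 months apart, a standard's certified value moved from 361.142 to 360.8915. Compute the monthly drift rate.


rate = (v2 - v1) / months
= (360.8915 - 361.142) / 34
= -0.2505 / 34
= -0.0074

-0.0074


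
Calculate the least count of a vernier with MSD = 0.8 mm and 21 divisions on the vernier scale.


LC = MSD / n_div
= 0.8 / 21
= 0.0381

0.0381


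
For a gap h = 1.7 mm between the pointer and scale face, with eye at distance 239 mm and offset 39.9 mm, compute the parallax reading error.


error = h * offset / d
= 1.7 * 39.9 / 239
= 0.2838

0.2838


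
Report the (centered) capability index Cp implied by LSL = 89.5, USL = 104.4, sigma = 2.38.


Cp = (USL - LSL) / (6 * sigma)
= (104.4 - 89.5) / (6 * 2.38)
= 14.9000 / 14.2800
= 1.0434

1.0434


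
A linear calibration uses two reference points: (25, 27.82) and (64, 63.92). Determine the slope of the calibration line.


slope = (y2 - y1) / (x2 - x1)
= (63.92 - 27.82) / (64 - 25)
= 36.1000 / 39
= 0.9256

0.9256
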